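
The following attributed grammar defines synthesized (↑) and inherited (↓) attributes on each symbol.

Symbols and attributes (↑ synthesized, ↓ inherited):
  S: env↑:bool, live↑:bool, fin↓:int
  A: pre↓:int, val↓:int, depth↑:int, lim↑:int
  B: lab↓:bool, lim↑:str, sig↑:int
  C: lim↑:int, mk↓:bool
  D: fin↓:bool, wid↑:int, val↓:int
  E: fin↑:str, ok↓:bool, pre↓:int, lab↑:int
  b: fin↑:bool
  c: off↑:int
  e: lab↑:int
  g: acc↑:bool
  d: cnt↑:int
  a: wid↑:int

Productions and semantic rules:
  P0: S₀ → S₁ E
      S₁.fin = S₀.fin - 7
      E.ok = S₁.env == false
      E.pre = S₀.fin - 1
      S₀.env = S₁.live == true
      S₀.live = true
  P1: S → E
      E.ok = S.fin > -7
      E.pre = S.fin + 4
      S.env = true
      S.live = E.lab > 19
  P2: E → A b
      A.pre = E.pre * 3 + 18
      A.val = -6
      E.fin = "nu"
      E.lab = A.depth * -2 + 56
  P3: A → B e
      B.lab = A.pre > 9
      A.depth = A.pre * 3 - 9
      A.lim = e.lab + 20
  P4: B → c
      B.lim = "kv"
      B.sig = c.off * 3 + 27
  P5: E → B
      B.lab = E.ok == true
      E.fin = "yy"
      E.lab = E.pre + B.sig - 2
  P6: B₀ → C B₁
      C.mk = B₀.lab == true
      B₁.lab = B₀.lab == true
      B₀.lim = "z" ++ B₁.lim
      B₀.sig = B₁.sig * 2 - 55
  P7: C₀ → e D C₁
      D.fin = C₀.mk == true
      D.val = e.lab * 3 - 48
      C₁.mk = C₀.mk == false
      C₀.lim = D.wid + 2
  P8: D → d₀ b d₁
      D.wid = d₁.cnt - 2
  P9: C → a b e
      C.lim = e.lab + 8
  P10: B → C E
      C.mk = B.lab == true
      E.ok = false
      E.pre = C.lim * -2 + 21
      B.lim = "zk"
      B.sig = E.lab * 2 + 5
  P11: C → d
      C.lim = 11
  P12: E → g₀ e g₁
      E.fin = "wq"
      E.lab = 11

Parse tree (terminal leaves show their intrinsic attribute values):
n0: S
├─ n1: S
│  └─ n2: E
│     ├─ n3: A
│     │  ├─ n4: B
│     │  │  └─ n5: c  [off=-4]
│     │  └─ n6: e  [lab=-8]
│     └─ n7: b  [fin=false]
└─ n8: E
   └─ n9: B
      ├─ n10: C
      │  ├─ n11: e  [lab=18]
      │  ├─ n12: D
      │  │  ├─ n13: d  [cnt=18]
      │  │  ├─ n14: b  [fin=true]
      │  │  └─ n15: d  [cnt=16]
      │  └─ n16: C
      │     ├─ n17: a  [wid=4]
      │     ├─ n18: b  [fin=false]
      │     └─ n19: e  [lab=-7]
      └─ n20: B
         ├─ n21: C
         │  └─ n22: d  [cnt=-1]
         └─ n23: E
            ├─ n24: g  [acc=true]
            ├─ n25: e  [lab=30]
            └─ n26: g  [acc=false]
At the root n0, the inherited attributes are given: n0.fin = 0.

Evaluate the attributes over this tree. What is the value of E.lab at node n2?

20

1. n0.fin = 0  [given at root]
2. n1.fin = -7  [S₀.fin - 7]
3. n2.ok = false  [S.fin > -7]
4. n2.pre = -3  [S.fin + 4]
5. n3.pre = 9  [E.pre * 3 + 18]
6. n3.val = -6  [-6]
7. n4.lab = false  [A.pre > 9]
8. n5.off = -4  [terminal]
9. n4.lim = "kv"  ["kv"]
10. n4.sig = 15  [c.off * 3 + 27]
11. n6.lab = -8  [terminal]
12. n3.depth = 18  [A.pre * 3 - 9]
13. n3.lim = 12  [e.lab + 20]
14. n7.fin = false  [terminal]
15. n2.fin = "nu"  ["nu"]
16. n2.lab = 20  [A.depth * -2 + 56]
17. n1.env = true  [true]
18. n1.live = true  [E.lab > 19]
19. n8.ok = false  [S₁.env == false]
20. n8.pre = -1  [S₀.fin - 1]
21. n9.lab = false  [E.ok == true]
22. n10.mk = false  [B₀.lab == true]
23. n11.lab = 18  [terminal]
24. n12.fin = false  [C₀.mk == true]
25. n12.val = 6  [e.lab * 3 - 48]
26. n13.cnt = 18  [terminal]
27. n14.fin = true  [terminal]
28. n15.cnt = 16  [terminal]
29. n12.wid = 14  [d₁.cnt - 2]
30. n16.mk = true  [C₀.mk == false]
31. n17.wid = 4  [terminal]
32. n18.fin = false  [terminal]
33. n19.lab = -7  [terminal]
34. n16.lim = 1  [e.lab + 8]
35. n10.lim = 16  [D.wid + 2]
36. n20.lab = false  [B₀.lab == true]
37. n21.mk = false  [B.lab == true]
38. n22.cnt = -1  [terminal]
39. n21.lim = 11  [11]
40. n23.ok = false  [false]
41. n23.pre = -1  [C.lim * -2 + 21]
42. n24.acc = true  [terminal]
43. n25.lab = 30  [terminal]
44. n26.acc = false  [terminal]
45. n23.fin = "wq"  ["wq"]
46. n23.lab = 11  [11]
47. n20.lim = "zk"  ["zk"]
48. n20.sig = 27  [E.lab * 2 + 5]
49. n9.lim = "zzk"  ["z" ++ B₁.lim]
50. n9.sig = -1  [B₁.sig * 2 - 55]
51. n8.fin = "yy"  ["yy"]
52. n8.lab = -4  [E.pre + B.sig - 2]
53. n0.env = true  [S₁.live == true]
54. n0.live = true  [true]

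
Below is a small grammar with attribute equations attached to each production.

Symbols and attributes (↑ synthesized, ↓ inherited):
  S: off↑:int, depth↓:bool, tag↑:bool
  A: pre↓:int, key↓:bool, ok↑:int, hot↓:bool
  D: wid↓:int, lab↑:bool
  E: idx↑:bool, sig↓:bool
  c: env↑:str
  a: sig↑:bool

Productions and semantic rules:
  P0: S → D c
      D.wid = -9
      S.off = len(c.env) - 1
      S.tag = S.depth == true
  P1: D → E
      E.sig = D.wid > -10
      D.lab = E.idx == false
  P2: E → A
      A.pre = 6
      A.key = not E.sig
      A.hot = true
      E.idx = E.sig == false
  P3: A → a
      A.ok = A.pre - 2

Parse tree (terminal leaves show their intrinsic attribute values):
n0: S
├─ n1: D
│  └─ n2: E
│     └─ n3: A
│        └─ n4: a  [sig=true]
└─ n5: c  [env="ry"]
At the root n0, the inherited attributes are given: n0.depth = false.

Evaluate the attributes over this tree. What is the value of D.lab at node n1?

1. n0.depth = false  [given at root]
2. n1.wid = -9  [-9]
3. n2.sig = true  [D.wid > -10]
4. n3.pre = 6  [6]
5. n3.key = false  [not E.sig]
6. n3.hot = true  [true]
7. n4.sig = true  [terminal]
8. n3.ok = 4  [A.pre - 2]
9. n2.idx = false  [E.sig == false]
10. n1.lab = true  [E.idx == false]
11. n5.env = "ry"  [terminal]
12. n0.off = 1  [len(c.env) - 1]
13. n0.tag = false  [S.depth == true]

true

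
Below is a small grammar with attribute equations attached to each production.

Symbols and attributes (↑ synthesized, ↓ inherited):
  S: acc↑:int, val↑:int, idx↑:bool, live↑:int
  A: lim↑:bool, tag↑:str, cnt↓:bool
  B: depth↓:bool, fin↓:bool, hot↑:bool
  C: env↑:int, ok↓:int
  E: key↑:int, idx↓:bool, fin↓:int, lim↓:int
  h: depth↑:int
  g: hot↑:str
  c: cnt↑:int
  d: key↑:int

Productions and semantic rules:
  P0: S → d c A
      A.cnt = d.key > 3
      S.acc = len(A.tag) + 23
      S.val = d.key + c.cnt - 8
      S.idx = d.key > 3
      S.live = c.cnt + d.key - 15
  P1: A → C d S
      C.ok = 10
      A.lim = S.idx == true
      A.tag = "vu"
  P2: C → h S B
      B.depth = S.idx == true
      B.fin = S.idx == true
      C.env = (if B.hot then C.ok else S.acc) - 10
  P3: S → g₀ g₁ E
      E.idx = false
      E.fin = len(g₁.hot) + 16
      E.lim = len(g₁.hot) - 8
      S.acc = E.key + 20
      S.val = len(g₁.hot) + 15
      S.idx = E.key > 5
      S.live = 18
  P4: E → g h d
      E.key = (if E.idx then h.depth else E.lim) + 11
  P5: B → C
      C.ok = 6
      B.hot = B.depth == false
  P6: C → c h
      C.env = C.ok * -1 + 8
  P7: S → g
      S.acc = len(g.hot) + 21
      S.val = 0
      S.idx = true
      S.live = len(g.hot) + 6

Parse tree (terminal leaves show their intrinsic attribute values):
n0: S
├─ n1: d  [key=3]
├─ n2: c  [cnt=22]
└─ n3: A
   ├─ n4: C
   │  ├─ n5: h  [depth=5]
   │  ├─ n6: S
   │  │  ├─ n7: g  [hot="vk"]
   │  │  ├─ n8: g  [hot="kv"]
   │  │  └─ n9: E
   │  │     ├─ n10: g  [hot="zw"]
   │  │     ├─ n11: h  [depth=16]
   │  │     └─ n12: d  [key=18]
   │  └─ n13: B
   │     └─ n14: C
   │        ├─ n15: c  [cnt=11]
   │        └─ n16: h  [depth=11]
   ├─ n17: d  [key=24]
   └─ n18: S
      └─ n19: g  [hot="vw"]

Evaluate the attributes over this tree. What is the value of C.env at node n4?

1. n1.key = 3  [terminal]
2. n2.cnt = 22  [terminal]
3. n3.cnt = false  [d.key > 3]
4. n4.ok = 10  [10]
5. n5.depth = 5  [terminal]
6. n7.hot = "vk"  [terminal]
7. n8.hot = "kv"  [terminal]
8. n9.idx = false  [false]
9. n9.fin = 18  [len(g₁.hot) + 16]
10. n9.lim = -6  [len(g₁.hot) - 8]
11. n10.hot = "zw"  [terminal]
12. n11.depth = 16  [terminal]
13. n12.key = 18  [terminal]
14. n9.key = 5  [(if E.idx then h.depth else E.lim) + 11]
15. n6.acc = 25  [E.key + 20]
16. n6.val = 17  [len(g₁.hot) + 15]
17. n6.idx = false  [E.key > 5]
18. n6.live = 18  [18]
19. n13.depth = false  [S.idx == true]
20. n13.fin = false  [S.idx == true]
21. n14.ok = 6  [6]
22. n15.cnt = 11  [terminal]
23. n16.depth = 11  [terminal]
24. n14.env = 2  [C.ok * -1 + 8]
25. n13.hot = true  [B.depth == false]
26. n4.env = 0  [(if B.hot then C.ok else S.acc) - 10]
27. n17.key = 24  [terminal]
28. n19.hot = "vw"  [terminal]
29. n18.acc = 23  [len(g.hot) + 21]
30. n18.val = 0  [0]
31. n18.idx = true  [true]
32. n18.live = 8  [len(g.hot) + 6]
33. n3.lim = true  [S.idx == true]
34. n3.tag = "vu"  ["vu"]
35. n0.acc = 25  [len(A.tag) + 23]
36. n0.val = 17  [d.key + c.cnt - 8]
37. n0.idx = false  [d.key > 3]
38. n0.live = 10  [c.cnt + d.key - 15]

0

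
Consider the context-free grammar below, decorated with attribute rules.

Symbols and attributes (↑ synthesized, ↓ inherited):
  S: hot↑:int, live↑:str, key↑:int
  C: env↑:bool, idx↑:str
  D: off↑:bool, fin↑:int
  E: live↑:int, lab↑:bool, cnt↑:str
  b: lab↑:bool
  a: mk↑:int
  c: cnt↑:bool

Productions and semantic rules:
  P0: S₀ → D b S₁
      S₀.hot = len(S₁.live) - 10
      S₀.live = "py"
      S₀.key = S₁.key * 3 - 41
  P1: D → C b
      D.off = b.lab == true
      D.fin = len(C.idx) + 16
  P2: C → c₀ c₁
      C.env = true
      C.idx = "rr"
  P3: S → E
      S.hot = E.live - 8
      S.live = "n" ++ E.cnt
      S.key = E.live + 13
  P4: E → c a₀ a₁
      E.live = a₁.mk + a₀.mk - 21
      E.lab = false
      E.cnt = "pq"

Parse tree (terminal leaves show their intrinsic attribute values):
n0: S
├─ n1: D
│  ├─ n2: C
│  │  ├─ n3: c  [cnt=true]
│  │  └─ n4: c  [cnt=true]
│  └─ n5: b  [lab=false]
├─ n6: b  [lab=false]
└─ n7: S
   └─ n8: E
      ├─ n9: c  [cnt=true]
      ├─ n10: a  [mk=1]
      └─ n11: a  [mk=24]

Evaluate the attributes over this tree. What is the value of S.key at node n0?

10

1. n3.cnt = true  [terminal]
2. n4.cnt = true  [terminal]
3. n2.env = true  [true]
4. n2.idx = "rr"  ["rr"]
5. n5.lab = false  [terminal]
6. n1.off = false  [b.lab == true]
7. n1.fin = 18  [len(C.idx) + 16]
8. n6.lab = false  [terminal]
9. n9.cnt = true  [terminal]
10. n10.mk = 1  [terminal]
11. n11.mk = 24  [terminal]
12. n8.live = 4  [a₁.mk + a₀.mk - 21]
13. n8.lab = false  [false]
14. n8.cnt = "pq"  ["pq"]
15. n7.hot = -4  [E.live - 8]
16. n7.live = "npq"  ["n" ++ E.cnt]
17. n7.key = 17  [E.live + 13]
18. n0.hot = -7  [len(S₁.live) - 10]
19. n0.live = "py"  ["py"]
20. n0.key = 10  [S₁.key * 3 - 41]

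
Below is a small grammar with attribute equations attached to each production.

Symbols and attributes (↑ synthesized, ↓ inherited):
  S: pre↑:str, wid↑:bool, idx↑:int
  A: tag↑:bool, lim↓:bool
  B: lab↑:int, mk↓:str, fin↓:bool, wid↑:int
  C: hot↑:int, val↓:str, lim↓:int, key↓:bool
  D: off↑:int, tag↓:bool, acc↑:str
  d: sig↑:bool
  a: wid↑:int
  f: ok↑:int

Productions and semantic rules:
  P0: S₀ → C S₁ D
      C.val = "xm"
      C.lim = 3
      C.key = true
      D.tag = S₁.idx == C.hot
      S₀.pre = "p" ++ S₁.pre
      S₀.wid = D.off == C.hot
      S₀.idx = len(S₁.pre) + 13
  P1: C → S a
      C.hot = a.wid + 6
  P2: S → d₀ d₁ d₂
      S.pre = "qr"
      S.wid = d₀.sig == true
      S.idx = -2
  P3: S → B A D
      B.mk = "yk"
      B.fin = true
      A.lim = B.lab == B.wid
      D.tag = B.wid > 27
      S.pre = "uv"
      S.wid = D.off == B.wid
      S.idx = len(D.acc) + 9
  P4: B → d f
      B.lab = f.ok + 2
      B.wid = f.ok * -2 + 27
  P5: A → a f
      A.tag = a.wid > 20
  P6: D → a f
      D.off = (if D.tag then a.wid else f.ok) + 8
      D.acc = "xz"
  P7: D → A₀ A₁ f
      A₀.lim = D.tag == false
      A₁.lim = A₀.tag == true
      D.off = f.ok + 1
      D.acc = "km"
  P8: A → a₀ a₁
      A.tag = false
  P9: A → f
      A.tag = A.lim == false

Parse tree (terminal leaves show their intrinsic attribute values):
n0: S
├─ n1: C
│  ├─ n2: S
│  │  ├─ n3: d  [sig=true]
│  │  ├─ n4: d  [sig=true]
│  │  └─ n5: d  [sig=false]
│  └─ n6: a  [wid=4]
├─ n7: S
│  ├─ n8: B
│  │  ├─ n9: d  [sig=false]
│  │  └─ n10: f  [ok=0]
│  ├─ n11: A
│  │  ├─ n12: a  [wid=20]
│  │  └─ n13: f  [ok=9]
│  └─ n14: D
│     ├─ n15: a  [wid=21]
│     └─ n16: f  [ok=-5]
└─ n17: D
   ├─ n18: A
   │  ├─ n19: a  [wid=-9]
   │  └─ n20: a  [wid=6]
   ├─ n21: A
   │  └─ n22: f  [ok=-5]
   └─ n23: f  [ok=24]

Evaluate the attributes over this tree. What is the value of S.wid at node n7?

false

1. n1.val = "xm"  ["xm"]
2. n1.lim = 3  [3]
3. n1.key = true  [true]
4. n3.sig = true  [terminal]
5. n4.sig = true  [terminal]
6. n5.sig = false  [terminal]
7. n2.pre = "qr"  ["qr"]
8. n2.wid = true  [d₀.sig == true]
9. n2.idx = -2  [-2]
10. n6.wid = 4  [terminal]
11. n1.hot = 10  [a.wid + 6]
12. n8.mk = "yk"  ["yk"]
13. n8.fin = true  [true]
14. n9.sig = false  [terminal]
15. n10.ok = 0  [terminal]
16. n8.lab = 2  [f.ok + 2]
17. n8.wid = 27  [f.ok * -2 + 27]
18. n11.lim = false  [B.lab == B.wid]
19. n12.wid = 20  [terminal]
20. n13.ok = 9  [terminal]
21. n11.tag = false  [a.wid > 20]
22. n14.tag = false  [B.wid > 27]
23. n15.wid = 21  [terminal]
24. n16.ok = -5  [terminal]
25. n14.off = 3  [(if D.tag then a.wid else f.ok) + 8]
26. n14.acc = "xz"  ["xz"]
27. n7.pre = "uv"  ["uv"]
28. n7.wid = false  [D.off == B.wid]
29. n7.idx = 11  [len(D.acc) + 9]
30. n17.tag = false  [S₁.idx == C.hot]
31. n18.lim = true  [D.tag == false]
32. n19.wid = -9  [terminal]
33. n20.wid = 6  [terminal]
34. n18.tag = false  [false]
35. n21.lim = false  [A₀.tag == true]
36. n22.ok = -5  [terminal]
37. n21.tag = true  [A.lim == false]
38. n23.ok = 24  [terminal]
39. n17.off = 25  [f.ok + 1]
40. n17.acc = "km"  ["km"]
41. n0.pre = "puv"  ["p" ++ S₁.pre]
42. n0.wid = false  [D.off == C.hot]
43. n0.idx = 15  [len(S₁.pre) + 13]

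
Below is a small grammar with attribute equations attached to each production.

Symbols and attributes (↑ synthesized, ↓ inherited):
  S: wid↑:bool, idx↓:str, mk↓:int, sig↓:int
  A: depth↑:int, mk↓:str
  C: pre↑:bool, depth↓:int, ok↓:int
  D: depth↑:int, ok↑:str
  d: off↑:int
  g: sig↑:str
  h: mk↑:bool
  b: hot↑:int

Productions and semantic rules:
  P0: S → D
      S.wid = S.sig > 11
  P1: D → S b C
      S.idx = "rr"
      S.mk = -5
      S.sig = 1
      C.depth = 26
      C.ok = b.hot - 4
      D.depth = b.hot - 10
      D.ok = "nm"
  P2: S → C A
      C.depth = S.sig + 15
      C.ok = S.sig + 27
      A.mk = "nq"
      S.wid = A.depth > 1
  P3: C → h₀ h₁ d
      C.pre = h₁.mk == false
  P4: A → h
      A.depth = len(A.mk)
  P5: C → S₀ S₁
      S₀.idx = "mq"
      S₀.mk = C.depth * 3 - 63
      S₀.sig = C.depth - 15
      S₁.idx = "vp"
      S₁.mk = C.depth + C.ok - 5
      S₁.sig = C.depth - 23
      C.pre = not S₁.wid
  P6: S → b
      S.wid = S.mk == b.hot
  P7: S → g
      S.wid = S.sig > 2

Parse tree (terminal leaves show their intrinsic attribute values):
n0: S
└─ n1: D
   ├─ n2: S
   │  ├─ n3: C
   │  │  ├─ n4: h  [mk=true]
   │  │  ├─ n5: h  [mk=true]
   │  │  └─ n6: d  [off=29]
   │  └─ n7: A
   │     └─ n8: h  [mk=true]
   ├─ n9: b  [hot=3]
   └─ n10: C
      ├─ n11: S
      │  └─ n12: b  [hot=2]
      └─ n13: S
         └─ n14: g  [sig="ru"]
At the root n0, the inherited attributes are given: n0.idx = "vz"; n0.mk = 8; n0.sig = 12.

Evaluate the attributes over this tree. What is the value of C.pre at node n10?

false

1. n0.idx = "vz"  [given at root]
2. n0.mk = 8  [given at root]
3. n0.sig = 12  [given at root]
4. n2.idx = "rr"  ["rr"]
5. n2.mk = -5  [-5]
6. n2.sig = 1  [1]
7. n3.depth = 16  [S.sig + 15]
8. n3.ok = 28  [S.sig + 27]
9. n4.mk = true  [terminal]
10. n5.mk = true  [terminal]
11. n6.off = 29  [terminal]
12. n3.pre = false  [h₁.mk == false]
13. n7.mk = "nq"  ["nq"]
14. n8.mk = true  [terminal]
15. n7.depth = 2  [len(A.mk)]
16. n2.wid = true  [A.depth > 1]
17. n9.hot = 3  [terminal]
18. n10.depth = 26  [26]
19. n10.ok = -1  [b.hot - 4]
20. n11.idx = "mq"  ["mq"]
21. n11.mk = 15  [C.depth * 3 - 63]
22. n11.sig = 11  [C.depth - 15]
23. n12.hot = 2  [terminal]
24. n11.wid = false  [S.mk == b.hot]
25. n13.idx = "vp"  ["vp"]
26. n13.mk = 20  [C.depth + C.ok - 5]
27. n13.sig = 3  [C.depth - 23]
28. n14.sig = "ru"  [terminal]
29. n13.wid = true  [S.sig > 2]
30. n10.pre = false  [not S₁.wid]
31. n1.depth = -7  [b.hot - 10]
32. n1.ok = "nm"  ["nm"]
33. n0.wid = true  [S.sig > 11]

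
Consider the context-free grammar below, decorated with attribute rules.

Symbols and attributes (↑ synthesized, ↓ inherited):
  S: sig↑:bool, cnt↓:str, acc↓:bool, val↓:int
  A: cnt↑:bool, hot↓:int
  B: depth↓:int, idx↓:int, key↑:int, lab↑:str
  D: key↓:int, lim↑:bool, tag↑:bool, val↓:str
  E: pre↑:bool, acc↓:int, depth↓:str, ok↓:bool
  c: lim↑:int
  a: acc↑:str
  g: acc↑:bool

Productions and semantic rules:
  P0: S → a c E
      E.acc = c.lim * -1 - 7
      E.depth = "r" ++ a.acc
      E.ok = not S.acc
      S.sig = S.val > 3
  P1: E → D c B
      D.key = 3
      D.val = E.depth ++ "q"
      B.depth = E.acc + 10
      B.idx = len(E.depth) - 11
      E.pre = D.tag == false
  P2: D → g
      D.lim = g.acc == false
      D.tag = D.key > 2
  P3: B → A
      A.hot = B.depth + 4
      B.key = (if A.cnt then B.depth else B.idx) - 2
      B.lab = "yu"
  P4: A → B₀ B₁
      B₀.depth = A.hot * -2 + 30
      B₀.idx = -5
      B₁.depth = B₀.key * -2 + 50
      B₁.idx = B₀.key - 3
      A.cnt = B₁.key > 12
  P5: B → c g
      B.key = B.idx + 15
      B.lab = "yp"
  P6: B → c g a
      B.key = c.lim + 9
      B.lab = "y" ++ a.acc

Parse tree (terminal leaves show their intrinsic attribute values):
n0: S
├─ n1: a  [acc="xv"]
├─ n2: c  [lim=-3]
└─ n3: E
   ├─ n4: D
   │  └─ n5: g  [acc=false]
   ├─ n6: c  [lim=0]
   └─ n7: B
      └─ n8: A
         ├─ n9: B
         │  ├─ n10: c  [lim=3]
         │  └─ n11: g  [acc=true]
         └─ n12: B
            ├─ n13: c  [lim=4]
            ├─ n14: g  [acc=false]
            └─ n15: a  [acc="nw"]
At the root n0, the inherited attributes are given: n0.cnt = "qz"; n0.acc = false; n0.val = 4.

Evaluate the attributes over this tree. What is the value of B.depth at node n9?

1. n0.cnt = "qz"  [given at root]
2. n0.acc = false  [given at root]
3. n0.val = 4  [given at root]
4. n1.acc = "xv"  [terminal]
5. n2.lim = -3  [terminal]
6. n3.acc = -4  [c.lim * -1 - 7]
7. n3.depth = "rxv"  ["r" ++ a.acc]
8. n3.ok = true  [not S.acc]
9. n4.key = 3  [3]
10. n4.val = "rxvq"  [E.depth ++ "q"]
11. n5.acc = false  [terminal]
12. n4.lim = true  [g.acc == false]
13. n4.tag = true  [D.key > 2]
14. n6.lim = 0  [terminal]
15. n7.depth = 6  [E.acc + 10]
16. n7.idx = -8  [len(E.depth) - 11]
17. n8.hot = 10  [B.depth + 4]
18. n9.depth = 10  [A.hot * -2 + 30]
19. n9.idx = -5  [-5]
20. n10.lim = 3  [terminal]
21. n11.acc = true  [terminal]
22. n9.key = 10  [B.idx + 15]
23. n9.lab = "yp"  ["yp"]
24. n12.depth = 30  [B₀.key * -2 + 50]
25. n12.idx = 7  [B₀.key - 3]
26. n13.lim = 4  [terminal]
27. n14.acc = false  [terminal]
28. n15.acc = "nw"  [terminal]
29. n12.key = 13  [c.lim + 9]
30. n12.lab = "ynw"  ["y" ++ a.acc]
31. n8.cnt = true  [B₁.key > 12]
32. n7.key = 4  [(if A.cnt then B.depth else B.idx) - 2]
33. n7.lab = "yu"  ["yu"]
34. n3.pre = false  [D.tag == false]
35. n0.sig = true  [S.val > 3]

10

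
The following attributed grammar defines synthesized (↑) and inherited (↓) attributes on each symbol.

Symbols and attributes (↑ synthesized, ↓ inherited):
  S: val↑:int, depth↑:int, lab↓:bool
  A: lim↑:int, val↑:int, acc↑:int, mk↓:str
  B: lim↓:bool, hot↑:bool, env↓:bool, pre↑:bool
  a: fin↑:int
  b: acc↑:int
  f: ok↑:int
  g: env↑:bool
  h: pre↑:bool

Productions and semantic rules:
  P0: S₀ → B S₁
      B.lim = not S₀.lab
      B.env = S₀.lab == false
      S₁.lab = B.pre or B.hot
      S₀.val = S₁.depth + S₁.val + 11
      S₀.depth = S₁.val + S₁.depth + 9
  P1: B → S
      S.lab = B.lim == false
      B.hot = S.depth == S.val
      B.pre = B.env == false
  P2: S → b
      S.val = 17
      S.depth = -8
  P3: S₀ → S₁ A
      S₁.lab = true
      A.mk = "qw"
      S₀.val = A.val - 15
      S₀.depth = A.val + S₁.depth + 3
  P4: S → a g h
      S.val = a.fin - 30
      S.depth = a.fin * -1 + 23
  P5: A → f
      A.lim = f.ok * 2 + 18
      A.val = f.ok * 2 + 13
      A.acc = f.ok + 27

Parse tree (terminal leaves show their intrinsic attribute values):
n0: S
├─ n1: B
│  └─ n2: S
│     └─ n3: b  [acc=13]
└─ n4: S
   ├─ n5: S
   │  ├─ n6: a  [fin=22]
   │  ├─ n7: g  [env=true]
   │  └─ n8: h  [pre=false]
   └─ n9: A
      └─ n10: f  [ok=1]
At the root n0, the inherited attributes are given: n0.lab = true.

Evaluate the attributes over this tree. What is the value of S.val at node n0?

30

1. n0.lab = true  [given at root]
2. n1.lim = false  [not S₀.lab]
3. n1.env = false  [S₀.lab == false]
4. n2.lab = true  [B.lim == false]
5. n3.acc = 13  [terminal]
6. n2.val = 17  [17]
7. n2.depth = -8  [-8]
8. n1.hot = false  [S.depth == S.val]
9. n1.pre = true  [B.env == false]
10. n4.lab = true  [B.pre or B.hot]
11. n5.lab = true  [true]
12. n6.fin = 22  [terminal]
13. n7.env = true  [terminal]
14. n8.pre = false  [terminal]
15. n5.val = -8  [a.fin - 30]
16. n5.depth = 1  [a.fin * -1 + 23]
17. n9.mk = "qw"  ["qw"]
18. n10.ok = 1  [terminal]
19. n9.lim = 20  [f.ok * 2 + 18]
20. n9.val = 15  [f.ok * 2 + 13]
21. n9.acc = 28  [f.ok + 27]
22. n4.val = 0  [A.val - 15]
23. n4.depth = 19  [A.val + S₁.depth + 3]
24. n0.val = 30  [S₁.depth + S₁.val + 11]
25. n0.depth = 28  [S₁.val + S₁.depth + 9]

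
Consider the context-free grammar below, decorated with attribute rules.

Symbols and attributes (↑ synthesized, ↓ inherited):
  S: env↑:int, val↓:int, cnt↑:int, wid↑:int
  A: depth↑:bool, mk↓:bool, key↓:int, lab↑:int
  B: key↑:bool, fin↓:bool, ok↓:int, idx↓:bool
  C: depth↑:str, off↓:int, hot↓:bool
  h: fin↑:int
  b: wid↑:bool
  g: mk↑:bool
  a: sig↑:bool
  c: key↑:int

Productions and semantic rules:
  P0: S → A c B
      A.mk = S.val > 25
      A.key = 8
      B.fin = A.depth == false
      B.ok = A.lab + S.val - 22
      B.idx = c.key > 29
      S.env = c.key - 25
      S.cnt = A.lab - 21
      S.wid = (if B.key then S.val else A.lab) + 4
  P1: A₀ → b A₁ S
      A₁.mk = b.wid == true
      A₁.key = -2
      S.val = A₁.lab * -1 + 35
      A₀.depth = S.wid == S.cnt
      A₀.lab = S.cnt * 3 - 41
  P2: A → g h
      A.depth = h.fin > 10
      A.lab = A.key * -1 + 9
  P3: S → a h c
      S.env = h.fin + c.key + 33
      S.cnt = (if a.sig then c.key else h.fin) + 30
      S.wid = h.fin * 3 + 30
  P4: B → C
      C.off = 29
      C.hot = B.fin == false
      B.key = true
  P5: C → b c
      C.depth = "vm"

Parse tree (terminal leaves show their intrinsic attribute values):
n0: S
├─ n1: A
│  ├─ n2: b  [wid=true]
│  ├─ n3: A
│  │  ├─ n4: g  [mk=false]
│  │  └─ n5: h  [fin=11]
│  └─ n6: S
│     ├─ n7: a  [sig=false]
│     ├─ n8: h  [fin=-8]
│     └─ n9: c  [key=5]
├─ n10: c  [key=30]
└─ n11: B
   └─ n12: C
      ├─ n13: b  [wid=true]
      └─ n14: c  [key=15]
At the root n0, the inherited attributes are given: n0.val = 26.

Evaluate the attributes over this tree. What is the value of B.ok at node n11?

1. n0.val = 26  [given at root]
2. n1.mk = true  [S.val > 25]
3. n1.key = 8  [8]
4. n2.wid = true  [terminal]
5. n3.mk = true  [b.wid == true]
6. n3.key = -2  [-2]
7. n4.mk = false  [terminal]
8. n5.fin = 11  [terminal]
9. n3.depth = true  [h.fin > 10]
10. n3.lab = 11  [A.key * -1 + 9]
11. n6.val = 24  [A₁.lab * -1 + 35]
12. n7.sig = false  [terminal]
13. n8.fin = -8  [terminal]
14. n9.key = 5  [terminal]
15. n6.env = 30  [h.fin + c.key + 33]
16. n6.cnt = 22  [(if a.sig then c.key else h.fin) + 30]
17. n6.wid = 6  [h.fin * 3 + 30]
18. n1.depth = false  [S.wid == S.cnt]
19. n1.lab = 25  [S.cnt * 3 - 41]
20. n10.key = 30  [terminal]
21. n11.fin = true  [A.depth == false]
22. n11.ok = 29  [A.lab + S.val - 22]
23. n11.idx = true  [c.key > 29]
24. n12.off = 29  [29]
25. n12.hot = false  [B.fin == false]
26. n13.wid = true  [terminal]
27. n14.key = 15  [terminal]
28. n12.depth = "vm"  ["vm"]
29. n11.key = true  [true]
30. n0.env = 5  [c.key - 25]
31. n0.cnt = 4  [A.lab - 21]
32. n0.wid = 30  [(if B.key then S.val else A.lab) + 4]

29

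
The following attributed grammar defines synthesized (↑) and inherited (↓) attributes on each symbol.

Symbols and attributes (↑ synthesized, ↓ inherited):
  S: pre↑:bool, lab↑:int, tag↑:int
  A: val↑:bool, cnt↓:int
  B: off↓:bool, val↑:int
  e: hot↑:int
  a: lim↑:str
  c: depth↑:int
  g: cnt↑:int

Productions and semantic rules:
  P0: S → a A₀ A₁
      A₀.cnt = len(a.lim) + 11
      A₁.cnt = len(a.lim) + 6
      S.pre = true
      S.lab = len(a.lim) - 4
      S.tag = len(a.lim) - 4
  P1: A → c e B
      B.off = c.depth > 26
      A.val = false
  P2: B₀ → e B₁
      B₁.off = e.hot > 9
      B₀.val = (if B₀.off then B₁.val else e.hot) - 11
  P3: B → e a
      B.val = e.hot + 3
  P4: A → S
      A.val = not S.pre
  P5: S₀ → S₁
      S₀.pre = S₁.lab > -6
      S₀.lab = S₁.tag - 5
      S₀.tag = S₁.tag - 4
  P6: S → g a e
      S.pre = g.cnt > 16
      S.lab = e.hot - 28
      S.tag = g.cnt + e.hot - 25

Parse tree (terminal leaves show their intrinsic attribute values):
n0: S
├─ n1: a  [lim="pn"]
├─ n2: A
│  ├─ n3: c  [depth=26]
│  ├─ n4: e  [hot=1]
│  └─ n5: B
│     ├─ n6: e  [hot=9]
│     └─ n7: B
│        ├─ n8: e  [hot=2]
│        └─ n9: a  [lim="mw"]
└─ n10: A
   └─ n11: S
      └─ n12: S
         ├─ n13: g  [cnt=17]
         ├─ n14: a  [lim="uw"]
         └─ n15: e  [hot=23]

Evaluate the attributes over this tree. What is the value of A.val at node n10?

1. n1.lim = "pn"  [terminal]
2. n2.cnt = 13  [len(a.lim) + 11]
3. n3.depth = 26  [terminal]
4. n4.hot = 1  [terminal]
5. n5.off = false  [c.depth > 26]
6. n6.hot = 9  [terminal]
7. n7.off = false  [e.hot > 9]
8. n8.hot = 2  [terminal]
9. n9.lim = "mw"  [terminal]
10. n7.val = 5  [e.hot + 3]
11. n5.val = -2  [(if B₀.off then B₁.val else e.hot) - 11]
12. n2.val = false  [false]
13. n10.cnt = 8  [len(a.lim) + 6]
14. n13.cnt = 17  [terminal]
15. n14.lim = "uw"  [terminal]
16. n15.hot = 23  [terminal]
17. n12.pre = true  [g.cnt > 16]
18. n12.lab = -5  [e.hot - 28]
19. n12.tag = 15  [g.cnt + e.hot - 25]
20. n11.pre = true  [S₁.lab > -6]
21. n11.lab = 10  [S₁.tag - 5]
22. n11.tag = 11  [S₁.tag - 4]
23. n10.val = false  [not S.pre]
24. n0.pre = true  [true]
25. n0.lab = -2  [len(a.lim) - 4]
26. n0.tag = -2  [len(a.lim) - 4]

false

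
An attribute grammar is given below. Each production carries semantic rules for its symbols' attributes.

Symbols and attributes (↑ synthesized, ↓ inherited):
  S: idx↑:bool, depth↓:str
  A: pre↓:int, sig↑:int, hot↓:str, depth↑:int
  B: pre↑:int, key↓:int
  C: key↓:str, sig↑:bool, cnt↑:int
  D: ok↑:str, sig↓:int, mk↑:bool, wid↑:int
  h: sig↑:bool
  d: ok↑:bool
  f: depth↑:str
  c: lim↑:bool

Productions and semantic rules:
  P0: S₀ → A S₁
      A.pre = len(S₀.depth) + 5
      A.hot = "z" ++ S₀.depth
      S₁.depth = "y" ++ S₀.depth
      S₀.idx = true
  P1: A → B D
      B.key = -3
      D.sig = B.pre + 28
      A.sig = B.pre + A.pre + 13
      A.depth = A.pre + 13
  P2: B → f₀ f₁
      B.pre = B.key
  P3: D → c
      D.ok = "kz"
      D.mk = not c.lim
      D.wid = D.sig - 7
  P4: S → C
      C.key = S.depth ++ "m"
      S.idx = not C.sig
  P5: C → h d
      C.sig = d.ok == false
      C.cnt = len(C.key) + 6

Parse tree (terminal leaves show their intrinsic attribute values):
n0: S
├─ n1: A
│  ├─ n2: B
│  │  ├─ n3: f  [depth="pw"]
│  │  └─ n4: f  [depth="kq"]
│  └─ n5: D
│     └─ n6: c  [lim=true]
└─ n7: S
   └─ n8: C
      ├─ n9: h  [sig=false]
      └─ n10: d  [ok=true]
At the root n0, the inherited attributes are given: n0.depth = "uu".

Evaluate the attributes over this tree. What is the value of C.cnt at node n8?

1. n0.depth = "uu"  [given at root]
2. n1.pre = 7  [len(S₀.depth) + 5]
3. n1.hot = "zuu"  ["z" ++ S₀.depth]
4. n2.key = -3  [-3]
5. n3.depth = "pw"  [terminal]
6. n4.depth = "kq"  [terminal]
7. n2.pre = -3  [B.key]
8. n5.sig = 25  [B.pre + 28]
9. n6.lim = true  [terminal]
10. n5.ok = "kz"  ["kz"]
11. n5.mk = false  [not c.lim]
12. n5.wid = 18  [D.sig - 7]
13. n1.sig = 17  [B.pre + A.pre + 13]
14. n1.depth = 20  [A.pre + 13]
15. n7.depth = "yuu"  ["y" ++ S₀.depth]
16. n8.key = "yuum"  [S.depth ++ "m"]
17. n9.sig = false  [terminal]
18. n10.ok = true  [terminal]
19. n8.sig = false  [d.ok == false]
20. n8.cnt = 10  [len(C.key) + 6]
21. n7.idx = true  [not C.sig]
22. n0.idx = true  [true]

10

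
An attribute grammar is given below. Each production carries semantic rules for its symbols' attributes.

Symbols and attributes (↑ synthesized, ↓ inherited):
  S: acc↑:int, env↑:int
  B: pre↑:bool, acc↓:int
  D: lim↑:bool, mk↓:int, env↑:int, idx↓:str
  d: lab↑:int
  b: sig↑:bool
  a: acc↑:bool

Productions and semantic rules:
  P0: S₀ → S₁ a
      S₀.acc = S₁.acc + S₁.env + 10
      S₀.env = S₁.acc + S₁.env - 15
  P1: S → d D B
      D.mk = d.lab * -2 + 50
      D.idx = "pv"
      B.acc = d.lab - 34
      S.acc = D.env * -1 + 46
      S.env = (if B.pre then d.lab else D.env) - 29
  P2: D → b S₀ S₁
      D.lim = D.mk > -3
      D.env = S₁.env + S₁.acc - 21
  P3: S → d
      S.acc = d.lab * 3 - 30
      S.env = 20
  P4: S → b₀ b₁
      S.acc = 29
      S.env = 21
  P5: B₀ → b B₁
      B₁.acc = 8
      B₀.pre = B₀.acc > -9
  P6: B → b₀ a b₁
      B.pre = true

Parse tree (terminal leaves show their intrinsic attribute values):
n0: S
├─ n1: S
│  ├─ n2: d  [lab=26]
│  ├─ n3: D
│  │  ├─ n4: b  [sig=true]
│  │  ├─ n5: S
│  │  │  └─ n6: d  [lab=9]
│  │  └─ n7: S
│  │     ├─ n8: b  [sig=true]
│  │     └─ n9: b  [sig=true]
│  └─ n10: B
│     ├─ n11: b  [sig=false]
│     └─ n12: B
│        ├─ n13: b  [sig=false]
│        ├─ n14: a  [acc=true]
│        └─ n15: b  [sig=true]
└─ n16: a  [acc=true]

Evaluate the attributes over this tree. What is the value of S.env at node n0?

1. n2.lab = 26  [terminal]
2. n3.mk = -2  [d.lab * -2 + 50]
3. n3.idx = "pv"  ["pv"]
4. n4.sig = true  [terminal]
5. n6.lab = 9  [terminal]
6. n5.acc = -3  [d.lab * 3 - 30]
7. n5.env = 20  [20]
8. n8.sig = true  [terminal]
9. n9.sig = true  [terminal]
10. n7.acc = 29  [29]
11. n7.env = 21  [21]
12. n3.lim = true  [D.mk > -3]
13. n3.env = 29  [S₁.env + S₁.acc - 21]
14. n10.acc = -8  [d.lab - 34]
15. n11.sig = false  [terminal]
16. n12.acc = 8  [8]
17. n13.sig = false  [terminal]
18. n14.acc = true  [terminal]
19. n15.sig = true  [terminal]
20. n12.pre = true  [true]
21. n10.pre = true  [B₀.acc > -9]
22. n1.acc = 17  [D.env * -1 + 46]
23. n1.env = -3  [(if B.pre then d.lab else D.env) - 29]
24. n16.acc = true  [terminal]
25. n0.acc = 24  [S₁.acc + S₁.env + 10]
26. n0.env = -1  [S₁.acc + S₁.env - 15]

-1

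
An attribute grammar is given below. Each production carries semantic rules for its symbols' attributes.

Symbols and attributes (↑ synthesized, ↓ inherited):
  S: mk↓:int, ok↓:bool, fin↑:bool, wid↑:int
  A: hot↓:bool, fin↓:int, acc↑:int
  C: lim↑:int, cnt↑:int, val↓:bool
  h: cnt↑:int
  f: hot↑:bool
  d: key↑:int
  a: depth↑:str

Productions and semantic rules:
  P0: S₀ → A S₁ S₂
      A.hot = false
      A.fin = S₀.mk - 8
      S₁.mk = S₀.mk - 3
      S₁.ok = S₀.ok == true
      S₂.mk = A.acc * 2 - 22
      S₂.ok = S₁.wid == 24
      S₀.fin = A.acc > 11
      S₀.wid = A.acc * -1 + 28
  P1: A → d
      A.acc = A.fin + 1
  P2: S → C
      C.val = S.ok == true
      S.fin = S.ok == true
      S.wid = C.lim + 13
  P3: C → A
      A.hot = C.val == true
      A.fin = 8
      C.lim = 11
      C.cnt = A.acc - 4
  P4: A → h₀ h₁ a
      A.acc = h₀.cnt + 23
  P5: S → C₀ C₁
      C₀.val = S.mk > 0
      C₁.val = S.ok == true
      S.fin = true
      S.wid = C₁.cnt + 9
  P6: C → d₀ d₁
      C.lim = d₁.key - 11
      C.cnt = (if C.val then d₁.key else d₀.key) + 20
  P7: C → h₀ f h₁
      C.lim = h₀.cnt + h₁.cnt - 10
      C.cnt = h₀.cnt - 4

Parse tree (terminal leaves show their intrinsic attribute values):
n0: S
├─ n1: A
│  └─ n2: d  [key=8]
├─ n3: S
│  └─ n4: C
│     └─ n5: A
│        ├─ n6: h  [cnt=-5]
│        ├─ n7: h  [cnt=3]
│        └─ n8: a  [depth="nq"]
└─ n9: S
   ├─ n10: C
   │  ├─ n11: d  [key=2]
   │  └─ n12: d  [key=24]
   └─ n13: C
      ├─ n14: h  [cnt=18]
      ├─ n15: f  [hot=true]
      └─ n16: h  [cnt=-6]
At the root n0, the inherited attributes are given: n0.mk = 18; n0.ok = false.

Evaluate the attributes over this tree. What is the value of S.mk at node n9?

1. n0.mk = 18  [given at root]
2. n0.ok = false  [given at root]
3. n1.hot = false  [false]
4. n1.fin = 10  [S₀.mk - 8]
5. n2.key = 8  [terminal]
6. n1.acc = 11  [A.fin + 1]
7. n3.mk = 15  [S₀.mk - 3]
8. n3.ok = false  [S₀.ok == true]
9. n4.val = false  [S.ok == true]
10. n5.hot = false  [C.val == true]
11. n5.fin = 8  [8]
12. n6.cnt = -5  [terminal]
13. n7.cnt = 3  [terminal]
14. n8.depth = "nq"  [terminal]
15. n5.acc = 18  [h₀.cnt + 23]
16. n4.lim = 11  [11]
17. n4.cnt = 14  [A.acc - 4]
18. n3.fin = false  [S.ok == true]
19. n3.wid = 24  [C.lim + 13]
20. n9.mk = 0  [A.acc * 2 - 22]
21. n9.ok = true  [S₁.wid == 24]
22. n10.val = false  [S.mk > 0]
23. n11.key = 2  [terminal]
24. n12.key = 24  [terminal]
25. n10.lim = 13  [d₁.key - 11]
26. n10.cnt = 22  [(if C.val then d₁.key else d₀.key) + 20]
27. n13.val = true  [S.ok == true]
28. n14.cnt = 18  [terminal]
29. n15.hot = true  [terminal]
30. n16.cnt = -6  [terminal]
31. n13.lim = 2  [h₀.cnt + h₁.cnt - 10]
32. n13.cnt = 14  [h₀.cnt - 4]
33. n9.fin = true  [true]
34. n9.wid = 23  [C₁.cnt + 9]
35. n0.fin = false  [A.acc > 11]
36. n0.wid = 17  [A.acc * -1 + 28]

0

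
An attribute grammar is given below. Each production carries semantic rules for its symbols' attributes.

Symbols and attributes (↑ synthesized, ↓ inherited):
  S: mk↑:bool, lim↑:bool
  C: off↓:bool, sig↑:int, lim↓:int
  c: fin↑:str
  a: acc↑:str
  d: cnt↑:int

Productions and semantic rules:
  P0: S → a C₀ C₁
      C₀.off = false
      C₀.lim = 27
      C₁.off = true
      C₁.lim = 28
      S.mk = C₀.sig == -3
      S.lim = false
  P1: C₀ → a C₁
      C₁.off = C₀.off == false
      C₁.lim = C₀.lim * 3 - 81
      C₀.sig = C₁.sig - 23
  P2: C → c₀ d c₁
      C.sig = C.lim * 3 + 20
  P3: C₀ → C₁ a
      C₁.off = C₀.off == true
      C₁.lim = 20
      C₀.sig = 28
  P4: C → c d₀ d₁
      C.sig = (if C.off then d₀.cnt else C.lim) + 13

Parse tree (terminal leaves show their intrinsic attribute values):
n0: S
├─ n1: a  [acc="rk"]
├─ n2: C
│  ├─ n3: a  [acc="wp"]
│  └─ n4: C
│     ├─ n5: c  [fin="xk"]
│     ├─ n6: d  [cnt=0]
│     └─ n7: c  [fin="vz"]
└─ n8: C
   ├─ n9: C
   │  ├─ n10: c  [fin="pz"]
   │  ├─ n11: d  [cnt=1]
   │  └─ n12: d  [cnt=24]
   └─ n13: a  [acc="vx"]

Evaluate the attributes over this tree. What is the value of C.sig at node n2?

-3

1. n1.acc = "rk"  [terminal]
2. n2.off = false  [false]
3. n2.lim = 27  [27]
4. n3.acc = "wp"  [terminal]
5. n4.off = true  [C₀.off == false]
6. n4.lim = 0  [C₀.lim * 3 - 81]
7. n5.fin = "xk"  [terminal]
8. n6.cnt = 0  [terminal]
9. n7.fin = "vz"  [terminal]
10. n4.sig = 20  [C.lim * 3 + 20]
11. n2.sig = -3  [C₁.sig - 23]
12. n8.off = true  [true]
13. n8.lim = 28  [28]
14. n9.off = true  [C₀.off == true]
15. n9.lim = 20  [20]
16. n10.fin = "pz"  [terminal]
17. n11.cnt = 1  [terminal]
18. n12.cnt = 24  [terminal]
19. n9.sig = 14  [(if C.off then d₀.cnt else C.lim) + 13]
20. n13.acc = "vx"  [terminal]
21. n8.sig = 28  [28]
22. n0.mk = true  [C₀.sig == -3]
23. n0.lim = false  [false]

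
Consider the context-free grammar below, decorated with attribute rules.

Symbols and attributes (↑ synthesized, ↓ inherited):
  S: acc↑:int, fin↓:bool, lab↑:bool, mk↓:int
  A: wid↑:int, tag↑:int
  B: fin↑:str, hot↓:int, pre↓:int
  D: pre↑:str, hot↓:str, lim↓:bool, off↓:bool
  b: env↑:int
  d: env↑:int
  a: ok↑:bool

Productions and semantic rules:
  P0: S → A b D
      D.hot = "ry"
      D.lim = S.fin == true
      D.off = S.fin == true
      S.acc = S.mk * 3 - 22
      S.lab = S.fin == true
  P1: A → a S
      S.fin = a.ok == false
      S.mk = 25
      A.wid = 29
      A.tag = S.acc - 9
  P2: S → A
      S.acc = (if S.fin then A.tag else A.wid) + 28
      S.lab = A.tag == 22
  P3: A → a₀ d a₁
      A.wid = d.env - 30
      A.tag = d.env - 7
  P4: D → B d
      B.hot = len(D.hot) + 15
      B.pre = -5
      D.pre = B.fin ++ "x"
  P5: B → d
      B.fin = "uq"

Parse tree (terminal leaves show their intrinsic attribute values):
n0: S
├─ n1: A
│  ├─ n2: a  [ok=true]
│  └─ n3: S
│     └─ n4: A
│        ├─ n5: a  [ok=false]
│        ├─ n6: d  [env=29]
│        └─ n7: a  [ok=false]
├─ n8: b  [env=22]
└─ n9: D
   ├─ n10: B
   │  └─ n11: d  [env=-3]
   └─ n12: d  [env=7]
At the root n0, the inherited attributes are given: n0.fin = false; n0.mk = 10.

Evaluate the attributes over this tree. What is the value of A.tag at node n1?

1. n0.fin = false  [given at root]
2. n0.mk = 10  [given at root]
3. n2.ok = true  [terminal]
4. n3.fin = false  [a.ok == false]
5. n3.mk = 25  [25]
6. n5.ok = false  [terminal]
7. n6.env = 29  [terminal]
8. n7.ok = false  [terminal]
9. n4.wid = -1  [d.env - 30]
10. n4.tag = 22  [d.env - 7]
11. n3.acc = 27  [(if S.fin then A.tag else A.wid) + 28]
12. n3.lab = true  [A.tag == 22]
13. n1.wid = 29  [29]
14. n1.tag = 18  [S.acc - 9]
15. n8.env = 22  [terminal]
16. n9.hot = "ry"  ["ry"]
17. n9.lim = false  [S.fin == true]
18. n9.off = false  [S.fin == true]
19. n10.hot = 17  [len(D.hot) + 15]
20. n10.pre = -5  [-5]
21. n11.env = -3  [terminal]
22. n10.fin = "uq"  ["uq"]
23. n12.env = 7  [terminal]
24. n9.pre = "uqx"  [B.fin ++ "x"]
25. n0.acc = 8  [S.mk * 3 - 22]
26. n0.lab = false  [S.fin == true]

18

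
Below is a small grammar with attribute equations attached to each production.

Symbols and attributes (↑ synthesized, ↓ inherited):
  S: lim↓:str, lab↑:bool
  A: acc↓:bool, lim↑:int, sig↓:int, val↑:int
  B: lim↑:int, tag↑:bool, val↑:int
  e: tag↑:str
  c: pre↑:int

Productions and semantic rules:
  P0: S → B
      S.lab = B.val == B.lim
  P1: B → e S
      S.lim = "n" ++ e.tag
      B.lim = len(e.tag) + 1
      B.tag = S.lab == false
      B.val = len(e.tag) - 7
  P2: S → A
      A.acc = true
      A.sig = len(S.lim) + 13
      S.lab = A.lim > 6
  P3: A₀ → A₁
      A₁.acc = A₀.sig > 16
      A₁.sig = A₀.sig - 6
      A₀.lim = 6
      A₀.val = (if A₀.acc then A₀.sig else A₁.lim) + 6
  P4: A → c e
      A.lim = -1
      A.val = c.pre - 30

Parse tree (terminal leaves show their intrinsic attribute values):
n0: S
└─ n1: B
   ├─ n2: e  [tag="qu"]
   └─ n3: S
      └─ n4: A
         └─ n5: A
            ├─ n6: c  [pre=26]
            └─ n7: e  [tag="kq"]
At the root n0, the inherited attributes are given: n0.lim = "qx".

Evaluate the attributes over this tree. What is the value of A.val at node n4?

22

1. n0.lim = "qx"  [given at root]
2. n2.tag = "qu"  [terminal]
3. n3.lim = "nqu"  ["n" ++ e.tag]
4. n4.acc = true  [true]
5. n4.sig = 16  [len(S.lim) + 13]
6. n5.acc = false  [A₀.sig > 16]
7. n5.sig = 10  [A₀.sig - 6]
8. n6.pre = 26  [terminal]
9. n7.tag = "kq"  [terminal]
10. n5.lim = -1  [-1]
11. n5.val = -4  [c.pre - 30]
12. n4.lim = 6  [6]
13. n4.val = 22  [(if A₀.acc then A₀.sig else A₁.lim) + 6]
14. n3.lab = false  [A.lim > 6]
15. n1.lim = 3  [len(e.tag) + 1]
16. n1.tag = true  [S.lab == false]
17. n1.val = -5  [len(e.tag) - 7]
18. n0.lab = false  [B.val == B.lim]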